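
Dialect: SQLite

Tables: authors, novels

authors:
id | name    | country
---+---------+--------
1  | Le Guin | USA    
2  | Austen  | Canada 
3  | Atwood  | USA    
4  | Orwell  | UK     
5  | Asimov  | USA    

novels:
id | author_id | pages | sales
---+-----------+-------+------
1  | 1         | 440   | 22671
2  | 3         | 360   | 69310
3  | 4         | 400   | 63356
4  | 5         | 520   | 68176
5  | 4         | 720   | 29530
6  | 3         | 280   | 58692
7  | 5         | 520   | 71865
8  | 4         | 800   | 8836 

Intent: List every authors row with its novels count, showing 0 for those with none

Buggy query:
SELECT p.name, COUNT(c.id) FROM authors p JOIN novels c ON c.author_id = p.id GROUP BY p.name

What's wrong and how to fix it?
Bug: An inner join excludes parents with zero children

Fix: Switch to LEFT JOIN to retain unmatched parent rows

Corrected query:
SELECT p.name, COUNT(c.id) FROM authors p LEFT JOIN novels c ON c.author_id = p.id GROUP BY p.name

Result:
name    | COUNT(c.id)
--------+------------
Asimov  | 2          
Atwood  | 2          
Austen  | 0          
Le Guin | 1          
Orwell  | 3          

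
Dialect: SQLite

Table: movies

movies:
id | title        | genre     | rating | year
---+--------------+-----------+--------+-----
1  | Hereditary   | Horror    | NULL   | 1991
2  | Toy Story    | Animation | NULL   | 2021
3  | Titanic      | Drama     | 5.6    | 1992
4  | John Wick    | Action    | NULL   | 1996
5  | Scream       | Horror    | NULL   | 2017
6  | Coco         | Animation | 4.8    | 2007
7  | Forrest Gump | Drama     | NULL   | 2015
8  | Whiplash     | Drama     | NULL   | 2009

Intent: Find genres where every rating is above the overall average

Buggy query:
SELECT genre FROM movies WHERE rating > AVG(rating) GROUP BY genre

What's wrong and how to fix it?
Bug: AVG() is an aggregate; it can't sit directly in WHERE

Fix: Use a subquery for AVG and a HAVING MIN(...) filter so the condition holds for every row in the group

Corrected query:
SELECT genre FROM movies GROUP BY genre HAVING MIN(rating) > (SELECT AVG(rating) FROM movies)

Result:
genre
-----
Drama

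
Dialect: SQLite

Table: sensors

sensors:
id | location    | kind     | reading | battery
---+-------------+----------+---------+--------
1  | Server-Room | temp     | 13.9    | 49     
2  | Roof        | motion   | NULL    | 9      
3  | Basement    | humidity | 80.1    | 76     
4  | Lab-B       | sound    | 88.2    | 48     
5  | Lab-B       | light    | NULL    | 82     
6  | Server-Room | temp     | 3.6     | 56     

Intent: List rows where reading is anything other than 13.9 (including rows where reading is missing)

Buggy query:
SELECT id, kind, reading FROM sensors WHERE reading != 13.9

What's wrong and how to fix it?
Bug: 'reading != 13.9' is unknown when reading is NULL, so NULL rows are silently excluded

Fix: Add an explicit OR reading IS NULL to include the missing-value rows

Corrected query:
SELECT id, kind, reading FROM sensors WHERE reading != 13.9 OR reading IS NULL

Result:
id | kind     | reading
---+----------+--------
2  | motion   | NULL   
3  | humidity | 80.1   
4  | sound    | 88.2   
5  | light    | NULL   
6  | temp     | 3.6    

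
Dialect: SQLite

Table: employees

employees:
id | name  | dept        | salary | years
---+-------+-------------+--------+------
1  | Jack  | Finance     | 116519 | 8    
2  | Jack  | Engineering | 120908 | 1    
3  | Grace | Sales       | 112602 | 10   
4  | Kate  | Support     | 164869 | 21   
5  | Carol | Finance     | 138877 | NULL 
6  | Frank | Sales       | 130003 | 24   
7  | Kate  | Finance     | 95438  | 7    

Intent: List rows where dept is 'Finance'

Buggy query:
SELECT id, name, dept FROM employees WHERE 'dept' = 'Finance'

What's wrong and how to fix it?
Bug: 'dept' in single quotes is a string literal, not the column; the comparison is literal-vs-literal and never true

Fix: Reference the column as dept without single quotes

Corrected query:
SELECT id, name, dept FROM employees WHERE dept = 'Finance'

Result:
id | name  | dept   
---+-------+--------
1  | Jack  | Finance
5  | Carol | Finance
7  | Kate  | Finance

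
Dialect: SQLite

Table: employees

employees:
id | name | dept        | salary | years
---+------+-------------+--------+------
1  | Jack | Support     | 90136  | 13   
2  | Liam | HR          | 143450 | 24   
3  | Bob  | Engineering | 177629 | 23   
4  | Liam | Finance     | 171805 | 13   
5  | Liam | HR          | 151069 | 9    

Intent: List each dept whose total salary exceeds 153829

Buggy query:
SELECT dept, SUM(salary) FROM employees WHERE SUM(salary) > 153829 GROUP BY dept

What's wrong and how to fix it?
Bug: Aggregate functions cannot appear in a WHERE clause

Fix: Move the aggregate condition to a HAVING clause

Corrected query:
SELECT dept, SUM(salary) FROM employees GROUP BY dept HAVING SUM(salary) > 153829

Result:
dept        | SUM(salary)
------------+------------
Engineering | 177629     
Finance     | 171805     
HR          | 294519     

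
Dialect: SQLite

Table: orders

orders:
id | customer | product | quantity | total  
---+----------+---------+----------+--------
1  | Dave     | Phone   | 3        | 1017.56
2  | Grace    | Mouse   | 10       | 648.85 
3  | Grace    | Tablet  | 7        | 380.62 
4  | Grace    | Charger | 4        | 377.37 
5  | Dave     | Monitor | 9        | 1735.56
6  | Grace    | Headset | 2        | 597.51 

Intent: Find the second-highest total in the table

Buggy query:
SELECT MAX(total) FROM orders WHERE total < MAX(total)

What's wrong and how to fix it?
Bug: MAX(total) on the right of the comparison is an aggregate-in-WHERE error

Fix: Put the inner MAX in a scalar subquery

Corrected query:
SELECT MAX(total) FROM orders WHERE total < (SELECT MAX(total) FROM orders)

Result:
MAX(total)
----------
1017.56   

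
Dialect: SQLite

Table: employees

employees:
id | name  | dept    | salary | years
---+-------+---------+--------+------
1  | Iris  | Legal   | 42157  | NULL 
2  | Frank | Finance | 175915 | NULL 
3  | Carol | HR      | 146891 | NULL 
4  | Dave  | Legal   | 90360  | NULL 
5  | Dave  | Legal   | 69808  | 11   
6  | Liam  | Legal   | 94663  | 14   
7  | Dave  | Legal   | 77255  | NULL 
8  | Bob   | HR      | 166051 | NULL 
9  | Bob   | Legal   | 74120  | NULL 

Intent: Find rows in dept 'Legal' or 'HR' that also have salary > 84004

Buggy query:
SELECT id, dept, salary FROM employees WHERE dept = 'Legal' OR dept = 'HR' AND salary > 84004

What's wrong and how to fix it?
Bug: Without parentheses, AND is evaluated before OR, so the salary filter only applies to the 'HR' branch

Fix: Group the OR with parentheses (or use IN), then AND the threshold

Corrected query:
SELECT id, dept, salary FROM employees WHERE (dept = 'Legal' OR dept = 'HR') AND salary > 84004

Result:
id | dept  | salary
---+-------+-------
3  | HR    | 146891
4  | Legal | 90360 
6  | Legal | 94663 
8  | HR    | 166051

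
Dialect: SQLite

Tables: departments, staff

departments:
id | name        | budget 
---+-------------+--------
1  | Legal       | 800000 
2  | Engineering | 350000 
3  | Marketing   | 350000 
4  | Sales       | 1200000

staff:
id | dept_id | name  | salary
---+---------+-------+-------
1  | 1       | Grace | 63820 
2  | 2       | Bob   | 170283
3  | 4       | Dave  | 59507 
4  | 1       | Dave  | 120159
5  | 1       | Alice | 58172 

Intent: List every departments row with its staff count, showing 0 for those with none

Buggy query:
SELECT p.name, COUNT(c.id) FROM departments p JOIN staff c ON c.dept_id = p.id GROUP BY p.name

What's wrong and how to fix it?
Bug: INNER JOIN drops departments rows that have no matching staff rows

Fix: Switch to LEFT JOIN to retain unmatched parent rows

Corrected query:
SELECT p.name, COUNT(c.id) FROM departments p LEFT JOIN staff c ON c.dept_id = p.id GROUP BY p.name

Result:
name        | COUNT(c.id)
------------+------------
Engineering | 1          
Legal       | 3          
Marketing   | 0          
Sales       | 1          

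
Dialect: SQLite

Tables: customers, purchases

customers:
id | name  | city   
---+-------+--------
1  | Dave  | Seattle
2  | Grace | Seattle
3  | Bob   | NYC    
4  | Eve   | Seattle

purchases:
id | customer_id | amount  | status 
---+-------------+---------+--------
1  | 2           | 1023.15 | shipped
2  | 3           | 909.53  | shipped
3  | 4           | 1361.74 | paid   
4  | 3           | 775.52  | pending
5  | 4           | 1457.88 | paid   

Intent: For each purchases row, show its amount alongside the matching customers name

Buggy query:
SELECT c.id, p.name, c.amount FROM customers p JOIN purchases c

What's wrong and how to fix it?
Bug: Missing join condition: each purchases row is matched to all customers rows instead of just its own

Fix: Specify the join condition linking the foreign key to the parent id

Corrected query:
SELECT c.id, p.name, c.amount FROM customers p JOIN purchases c ON c.customer_id = p.id

Result:
id | name  | amount 
---+-------+--------
1  | Grace | 1023.15
2  | Bob   | 909.53 
3  | Eve   | 1361.74
4  | Bob   | 775.52 
5  | Eve   | 1457.88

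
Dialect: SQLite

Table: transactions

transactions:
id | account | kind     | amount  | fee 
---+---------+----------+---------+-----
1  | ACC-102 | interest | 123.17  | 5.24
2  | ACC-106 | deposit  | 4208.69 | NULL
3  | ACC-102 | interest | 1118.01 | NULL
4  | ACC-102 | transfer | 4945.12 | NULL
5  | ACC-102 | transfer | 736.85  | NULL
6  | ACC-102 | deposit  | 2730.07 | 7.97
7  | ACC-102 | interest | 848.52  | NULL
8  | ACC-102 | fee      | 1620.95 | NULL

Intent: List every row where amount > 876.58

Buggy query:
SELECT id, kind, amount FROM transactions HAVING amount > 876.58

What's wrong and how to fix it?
Bug: HAVING filters the output of aggregation, but this query has no GROUP BY and no aggregate functions, so SQLite rejects it (HAVING clause on a non-aggregate query); the condition here is per row

Fix: Replace HAVING with WHERE since the condition applies to individual rows

Corrected query:
SELECT id, kind, amount FROM transactions WHERE amount > 876.58

Result:
id | kind     | amount 
---+----------+--------
2  | deposit  | 4208.69
3  | interest | 1118.01
4  | transfer | 4945.12
6  | deposit  | 2730.07
8  | fee      | 1620.95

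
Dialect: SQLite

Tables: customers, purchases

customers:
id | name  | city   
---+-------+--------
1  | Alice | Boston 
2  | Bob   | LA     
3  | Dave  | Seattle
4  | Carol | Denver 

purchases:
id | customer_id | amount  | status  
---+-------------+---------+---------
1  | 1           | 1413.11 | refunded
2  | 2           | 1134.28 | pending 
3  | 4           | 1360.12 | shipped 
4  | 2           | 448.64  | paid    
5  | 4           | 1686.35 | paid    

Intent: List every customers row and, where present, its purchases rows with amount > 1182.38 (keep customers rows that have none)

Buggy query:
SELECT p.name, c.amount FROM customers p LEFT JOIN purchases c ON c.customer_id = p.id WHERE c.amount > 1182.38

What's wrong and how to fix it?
Bug: A WHERE condition on the right-hand table after LEFT JOIN drops unmatched parents

Fix: Move the right-table condition into the ON clause so unmatched parents are kept

Corrected query:
SELECT p.name, c.amount FROM customers p LEFT JOIN purchases c ON c.customer_id = p.id AND c.amount > 1182.38

Result:
name  | amount 
------+--------
Alice | 1413.11
Bob   | NULL   
Dave  | NULL   
Carol | 1360.12
Carol | 1686.35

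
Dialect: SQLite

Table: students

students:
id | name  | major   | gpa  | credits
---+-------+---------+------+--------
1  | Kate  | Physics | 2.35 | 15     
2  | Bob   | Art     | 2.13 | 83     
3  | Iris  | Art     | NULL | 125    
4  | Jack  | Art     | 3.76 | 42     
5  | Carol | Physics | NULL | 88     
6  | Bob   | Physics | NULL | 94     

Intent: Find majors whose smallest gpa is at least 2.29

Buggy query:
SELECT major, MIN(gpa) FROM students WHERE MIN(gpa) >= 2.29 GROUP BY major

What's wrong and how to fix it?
Bug: MIN() in WHERE is a misuse of aggregate

Fix: Replace WHERE with HAVING after the GROUP BY

Corrected query:
SELECT major, MIN(gpa) FROM students GROUP BY major HAVING MIN(gpa) >= 2.29

Result:
major   | MIN(gpa)
--------+---------
Physics | 2.35    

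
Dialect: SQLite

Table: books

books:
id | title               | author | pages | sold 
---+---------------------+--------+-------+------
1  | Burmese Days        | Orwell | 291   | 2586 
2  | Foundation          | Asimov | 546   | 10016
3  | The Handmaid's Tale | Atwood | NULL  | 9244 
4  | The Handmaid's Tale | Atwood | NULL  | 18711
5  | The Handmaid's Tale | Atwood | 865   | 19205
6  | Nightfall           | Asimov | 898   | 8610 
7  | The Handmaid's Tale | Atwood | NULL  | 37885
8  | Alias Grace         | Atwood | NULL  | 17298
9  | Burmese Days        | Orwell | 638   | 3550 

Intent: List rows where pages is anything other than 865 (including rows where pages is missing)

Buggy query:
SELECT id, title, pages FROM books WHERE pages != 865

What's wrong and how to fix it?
Bug: Inequality against NULL is unknown, not true; rows with NULL are dropped

Fix: Handle NULL separately with IS NULL alongside the inequality

Corrected query:
SELECT id, title, pages FROM books WHERE pages != 865 OR pages IS NULL

Result:
id | title               | pages
---+---------------------+------
1  | Burmese Days        | 291  
2  | Foundation          | 546  
3  | The Handmaid's Tale | NULL 
4  | The Handmaid's Tale | NULL 
6  | Nightfall           | 898  
7  | The Handmaid's Tale | NULL 
8  | Alias Grace         | NULL 
9  | Burmese Days        | 638  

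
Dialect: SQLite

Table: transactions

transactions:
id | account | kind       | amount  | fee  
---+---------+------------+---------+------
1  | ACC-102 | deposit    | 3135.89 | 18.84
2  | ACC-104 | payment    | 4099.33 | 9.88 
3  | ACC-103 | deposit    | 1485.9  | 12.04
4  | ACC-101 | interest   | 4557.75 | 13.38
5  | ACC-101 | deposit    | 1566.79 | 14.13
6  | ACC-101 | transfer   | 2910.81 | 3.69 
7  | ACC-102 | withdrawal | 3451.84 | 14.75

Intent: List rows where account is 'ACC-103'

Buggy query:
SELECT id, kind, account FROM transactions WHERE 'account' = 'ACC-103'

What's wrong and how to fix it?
Bug: Single quotes denote string literals in SQL; the column name is being compared as a constant string

Fix: Reference the column as account without single quotes

Corrected query:
SELECT id, kind, account FROM transactions WHERE account = 'ACC-103'

Result:
id | kind    | account
---+---------+--------
3  | deposit | ACC-103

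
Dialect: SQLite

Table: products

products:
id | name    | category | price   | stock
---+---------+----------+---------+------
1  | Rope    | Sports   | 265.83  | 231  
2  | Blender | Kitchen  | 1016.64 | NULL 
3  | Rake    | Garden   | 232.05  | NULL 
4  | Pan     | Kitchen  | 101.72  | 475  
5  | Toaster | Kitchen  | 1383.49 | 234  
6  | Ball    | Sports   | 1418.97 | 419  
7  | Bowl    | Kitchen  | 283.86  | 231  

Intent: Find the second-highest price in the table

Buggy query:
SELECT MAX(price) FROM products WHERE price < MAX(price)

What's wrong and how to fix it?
Bug: The inner MAX is an aggregate inside WHERE, which is not allowed

Fix: Put the inner MAX in a scalar subquery

Corrected query:
SELECT MAX(price) FROM products WHERE price < (SELECT MAX(price) FROM products)

Result:
MAX(price)
----------
1383.49   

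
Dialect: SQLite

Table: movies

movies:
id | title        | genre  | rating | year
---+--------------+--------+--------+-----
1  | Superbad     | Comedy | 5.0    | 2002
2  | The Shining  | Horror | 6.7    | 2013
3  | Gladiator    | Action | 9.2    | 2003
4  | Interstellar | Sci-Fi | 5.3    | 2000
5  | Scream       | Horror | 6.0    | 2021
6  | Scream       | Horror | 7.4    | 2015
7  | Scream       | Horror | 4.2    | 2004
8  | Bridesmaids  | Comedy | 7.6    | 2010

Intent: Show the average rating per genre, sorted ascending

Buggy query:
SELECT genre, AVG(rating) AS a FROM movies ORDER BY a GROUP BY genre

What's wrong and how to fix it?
Bug: ORDER BY appears before GROUP BY; SQL clause order requires GROUP BY first

Fix: Reorder: SELECT … FROM … GROUP BY … ORDER BY …

Corrected query:
SELECT genre, AVG(rating) AS a FROM movies GROUP BY genre ORDER BY a

Result:
genre  | a    
-------+------
Sci-Fi | 5.3  
Horror | 6.075
Comedy | 6.3  
Action | 9.2  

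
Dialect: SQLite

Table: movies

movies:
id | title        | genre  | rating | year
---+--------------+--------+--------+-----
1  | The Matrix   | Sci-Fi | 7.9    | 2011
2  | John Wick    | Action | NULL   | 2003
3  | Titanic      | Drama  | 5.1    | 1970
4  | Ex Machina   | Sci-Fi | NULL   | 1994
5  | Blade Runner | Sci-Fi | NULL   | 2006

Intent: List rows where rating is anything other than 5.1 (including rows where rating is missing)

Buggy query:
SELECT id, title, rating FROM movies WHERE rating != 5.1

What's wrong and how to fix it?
Bug: 'rating != 5.1' is unknown when rating is NULL, so NULL rows are silently excluded

Fix: Handle NULL separately with IS NULL alongside the inequality

Corrected query:
SELECT id, title, rating FROM movies WHERE rating != 5.1 OR rating IS NULL

Result:
id | title        | rating
---+--------------+-------
1  | The Matrix   | 7.9   
2  | John Wick    | NULL  
4  | Ex Machina   | NULL  
5  | Blade Runner | NULL  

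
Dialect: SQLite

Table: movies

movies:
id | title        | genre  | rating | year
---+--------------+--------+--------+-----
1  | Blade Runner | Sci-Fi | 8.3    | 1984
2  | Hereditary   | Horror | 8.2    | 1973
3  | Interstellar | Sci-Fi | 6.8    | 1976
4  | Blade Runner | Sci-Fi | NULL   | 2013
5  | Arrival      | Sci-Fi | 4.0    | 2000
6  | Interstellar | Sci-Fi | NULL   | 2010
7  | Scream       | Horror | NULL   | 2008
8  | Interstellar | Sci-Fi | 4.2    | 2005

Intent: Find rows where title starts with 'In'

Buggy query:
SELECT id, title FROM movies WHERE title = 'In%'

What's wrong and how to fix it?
Bug: Wildcards only work with LIKE; '=' treats '%' as a literal character

Fix: Replace '=' with LIKE so 'In%' is treated as a pattern

Corrected query:
SELECT id, title FROM movies WHERE title LIKE 'In%'

Result:
id | title       
---+-------------
3  | Interstellar
6  | Interstellar
8  | Interstellar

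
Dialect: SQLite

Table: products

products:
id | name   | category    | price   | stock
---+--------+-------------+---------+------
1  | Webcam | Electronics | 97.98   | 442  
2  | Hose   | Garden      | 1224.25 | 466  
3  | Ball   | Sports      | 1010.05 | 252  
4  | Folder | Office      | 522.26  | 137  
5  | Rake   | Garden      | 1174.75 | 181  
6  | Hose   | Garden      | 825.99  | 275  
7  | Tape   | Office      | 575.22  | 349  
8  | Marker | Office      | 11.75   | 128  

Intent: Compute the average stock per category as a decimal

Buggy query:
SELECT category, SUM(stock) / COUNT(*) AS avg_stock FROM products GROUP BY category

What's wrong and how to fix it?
Bug: Both operands are integers, so '/' performs integer division and truncates

Fix: Multiply by 1.0 (or CAST to REAL) to force floating-point division

Corrected query:
SELECT category, SUM(stock) * 1.0 / COUNT(*) AS avg_stock FROM products GROUP BY category

Result:
category    | avg_stock 
------------+-----------
Electronics | 442       
Garden      | 307.333333
Office      | 204.666667
Sports      | 252       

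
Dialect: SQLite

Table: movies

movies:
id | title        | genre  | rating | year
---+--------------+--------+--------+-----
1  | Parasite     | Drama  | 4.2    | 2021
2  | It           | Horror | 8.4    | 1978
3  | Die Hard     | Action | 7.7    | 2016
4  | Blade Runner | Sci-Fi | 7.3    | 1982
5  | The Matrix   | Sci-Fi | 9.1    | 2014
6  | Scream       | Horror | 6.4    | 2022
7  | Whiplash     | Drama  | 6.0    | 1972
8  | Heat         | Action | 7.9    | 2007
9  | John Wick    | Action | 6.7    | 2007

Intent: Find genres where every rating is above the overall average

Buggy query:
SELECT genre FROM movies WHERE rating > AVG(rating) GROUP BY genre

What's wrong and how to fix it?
Bug: WHERE evaluates per row before aggregation, so AVG() is unavailable

Fix: Use a subquery for AVG and a HAVING MIN(...) filter so the condition holds for every row in the group

Corrected query:
SELECT genre FROM movies GROUP BY genre HAVING MIN(rating) > (SELECT AVG(rating) FROM movies)

Result:
genre 
------
Sci-Fi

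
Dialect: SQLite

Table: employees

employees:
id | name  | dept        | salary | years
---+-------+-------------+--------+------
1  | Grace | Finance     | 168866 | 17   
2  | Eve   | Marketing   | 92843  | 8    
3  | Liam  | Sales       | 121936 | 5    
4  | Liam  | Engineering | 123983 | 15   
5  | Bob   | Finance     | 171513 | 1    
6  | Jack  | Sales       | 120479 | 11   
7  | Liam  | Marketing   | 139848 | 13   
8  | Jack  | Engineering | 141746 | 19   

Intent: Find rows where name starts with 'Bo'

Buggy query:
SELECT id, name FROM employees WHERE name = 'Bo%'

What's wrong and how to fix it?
Bug: Wildcards only work with LIKE; '=' treats '%' as a literal character

Fix: Use LIKE for wildcard pattern matching

Corrected query:
SELECT id, name FROM employees WHERE name LIKE 'Bo%'

Result:
id | name
---+-----
5  | Bob 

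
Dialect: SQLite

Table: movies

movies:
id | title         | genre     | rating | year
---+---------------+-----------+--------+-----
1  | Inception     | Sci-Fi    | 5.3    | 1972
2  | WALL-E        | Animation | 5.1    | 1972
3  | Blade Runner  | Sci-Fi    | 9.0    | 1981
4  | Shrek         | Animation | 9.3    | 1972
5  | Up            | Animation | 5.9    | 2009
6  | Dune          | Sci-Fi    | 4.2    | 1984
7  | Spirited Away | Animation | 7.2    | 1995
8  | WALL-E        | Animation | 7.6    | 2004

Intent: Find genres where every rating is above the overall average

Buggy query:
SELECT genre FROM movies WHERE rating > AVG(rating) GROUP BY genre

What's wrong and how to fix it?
Bug: AVG() is an aggregate; it can't sit directly in WHERE

Fix: Compute the overall average in a scalar subquery and compare each group's MIN against it in HAVING

Corrected query:
SELECT genre FROM movies GROUP BY genre HAVING MIN(rating) > (SELECT AVG(rating) FROM movies)

Result:
(no rows)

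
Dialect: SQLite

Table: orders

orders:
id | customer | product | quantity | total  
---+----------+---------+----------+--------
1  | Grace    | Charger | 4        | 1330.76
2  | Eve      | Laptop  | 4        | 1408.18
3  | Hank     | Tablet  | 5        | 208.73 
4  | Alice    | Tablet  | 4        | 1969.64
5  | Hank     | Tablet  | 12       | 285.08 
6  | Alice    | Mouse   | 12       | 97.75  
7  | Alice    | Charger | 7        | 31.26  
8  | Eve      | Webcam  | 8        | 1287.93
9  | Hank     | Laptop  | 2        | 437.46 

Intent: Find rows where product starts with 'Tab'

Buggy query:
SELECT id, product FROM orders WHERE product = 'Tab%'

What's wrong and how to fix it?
Bug: Wildcards only work with LIKE; '=' treats '%' as a literal character

Fix: Use LIKE for wildcard pattern matching

Corrected query:
SELECT id, product FROM orders WHERE product LIKE 'Tab%'

Result:
id | product
---+--------
3  | Tablet 
4  | Tablet 
5  | Tablet 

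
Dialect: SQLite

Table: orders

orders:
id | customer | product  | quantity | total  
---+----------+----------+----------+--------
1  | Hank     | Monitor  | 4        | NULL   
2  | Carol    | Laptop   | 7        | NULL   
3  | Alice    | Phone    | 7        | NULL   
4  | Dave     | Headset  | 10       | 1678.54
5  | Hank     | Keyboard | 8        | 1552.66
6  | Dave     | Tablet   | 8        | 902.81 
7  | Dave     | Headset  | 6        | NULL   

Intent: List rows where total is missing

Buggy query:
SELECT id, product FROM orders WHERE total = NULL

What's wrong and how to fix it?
Bug: '= NULL' is always unknown in SQL three-valued logic, so no rows match

Fix: Use IS NULL to test for NULL

Corrected query:
SELECT id, product FROM orders WHERE total IS NULL

Result:
id | product
---+--------
1  | Monitor
2  | Laptop 
3  | Phone  
7  | Headset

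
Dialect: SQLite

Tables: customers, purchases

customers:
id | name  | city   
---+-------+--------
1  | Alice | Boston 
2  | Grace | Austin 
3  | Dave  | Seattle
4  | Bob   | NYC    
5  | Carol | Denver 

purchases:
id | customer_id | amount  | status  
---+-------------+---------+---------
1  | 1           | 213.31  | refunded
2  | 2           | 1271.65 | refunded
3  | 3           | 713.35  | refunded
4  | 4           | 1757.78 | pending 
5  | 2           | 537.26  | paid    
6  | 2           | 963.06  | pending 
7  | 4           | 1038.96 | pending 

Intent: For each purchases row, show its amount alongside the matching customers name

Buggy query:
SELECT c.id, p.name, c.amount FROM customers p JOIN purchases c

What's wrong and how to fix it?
Bug: JOIN with no ON clause produces a cartesian product; every purchases row pairs with every customers row

Fix: Add ON c.customer_id = p.id to the JOIN

Corrected query:
SELECT c.id, p.name, c.amount FROM customers p JOIN purchases c ON c.customer_id = p.id

Result:
id | name  | amount 
---+-------+--------
1  | Alice | 213.31 
2  | Grace | 1271.65
3  | Dave  | 713.35 
4  | Bob   | 1757.78
5  | Grace | 537.26 
6  | Grace | 963.06 
7  | Bob   | 1038.96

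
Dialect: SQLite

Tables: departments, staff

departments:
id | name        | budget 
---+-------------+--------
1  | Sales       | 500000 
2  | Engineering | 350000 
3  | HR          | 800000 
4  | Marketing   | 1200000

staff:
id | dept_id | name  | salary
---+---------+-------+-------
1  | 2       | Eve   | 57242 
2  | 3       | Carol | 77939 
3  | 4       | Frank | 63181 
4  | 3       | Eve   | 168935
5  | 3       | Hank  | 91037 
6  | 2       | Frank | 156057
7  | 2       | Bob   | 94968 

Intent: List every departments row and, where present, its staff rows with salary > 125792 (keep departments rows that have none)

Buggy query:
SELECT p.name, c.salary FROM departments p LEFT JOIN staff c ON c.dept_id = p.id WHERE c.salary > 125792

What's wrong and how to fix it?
Bug: Filtering c.salary in WHERE discards the NULL rows produced by LEFT JOIN, turning it into an inner join

Fix: Put 'c.salary > 125792' in the JOIN's ON clause instead of WHERE

Corrected query:
SELECT p.name, c.salary FROM departments p LEFT JOIN staff c ON c.dept_id = p.id AND c.salary > 125792

Result:
name        | salary
------------+-------
Sales       | NULL  
Engineering | 156057
HR          | 168935
Marketing   | NULL  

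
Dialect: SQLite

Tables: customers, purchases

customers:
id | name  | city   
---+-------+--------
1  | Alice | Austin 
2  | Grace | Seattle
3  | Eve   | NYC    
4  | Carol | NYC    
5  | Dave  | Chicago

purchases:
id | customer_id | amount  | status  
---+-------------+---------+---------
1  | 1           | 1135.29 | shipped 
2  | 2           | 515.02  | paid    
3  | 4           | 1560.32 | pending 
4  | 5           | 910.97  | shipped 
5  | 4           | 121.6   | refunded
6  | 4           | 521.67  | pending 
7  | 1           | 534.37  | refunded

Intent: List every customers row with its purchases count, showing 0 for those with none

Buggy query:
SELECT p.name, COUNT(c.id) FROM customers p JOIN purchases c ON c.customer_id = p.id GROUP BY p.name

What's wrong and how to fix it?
Bug: INNER JOIN drops customers rows that have no matching purchases rows

Fix: Switch to LEFT JOIN to retain unmatched parent rows

Corrected query:
SELECT p.name, COUNT(c.id) FROM customers p LEFT JOIN purchases c ON c.customer_id = p.id GROUP BY p.name

Result:
name  | COUNT(c.id)
------+------------
Alice | 2          
Carol | 3          
Dave  | 1          
Eve   | 0          
Grace | 1          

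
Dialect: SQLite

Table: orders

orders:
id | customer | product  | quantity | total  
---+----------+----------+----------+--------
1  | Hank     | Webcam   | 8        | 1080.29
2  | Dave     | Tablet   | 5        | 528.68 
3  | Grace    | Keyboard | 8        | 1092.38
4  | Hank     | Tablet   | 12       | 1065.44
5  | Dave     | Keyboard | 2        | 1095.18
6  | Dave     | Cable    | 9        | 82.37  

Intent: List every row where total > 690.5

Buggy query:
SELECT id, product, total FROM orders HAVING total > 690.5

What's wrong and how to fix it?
Bug: This is a non-aggregate query (no GROUP BY, no aggregates), so in SQLite the HAVING clause is invalid here; a row-level condition belongs in WHERE

Fix: Use WHERE for row-level filtering

Corrected query:
SELECT id, product, total FROM orders WHERE total > 690.5

Result:
id | product  | total  
---+----------+--------
1  | Webcam   | 1080.29
3  | Keyboard | 1092.38
4  | Tablet   | 1065.44
5  | Keyboard | 1095.18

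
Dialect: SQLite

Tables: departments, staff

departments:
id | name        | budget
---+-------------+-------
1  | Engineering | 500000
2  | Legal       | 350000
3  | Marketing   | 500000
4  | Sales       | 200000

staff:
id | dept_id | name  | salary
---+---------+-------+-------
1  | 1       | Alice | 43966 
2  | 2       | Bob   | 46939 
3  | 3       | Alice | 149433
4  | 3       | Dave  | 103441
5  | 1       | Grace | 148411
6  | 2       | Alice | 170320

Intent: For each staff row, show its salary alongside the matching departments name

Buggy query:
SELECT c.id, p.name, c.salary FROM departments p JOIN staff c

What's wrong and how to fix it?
Bug: JOIN with no ON clause produces a cartesian product; every staff row pairs with every departments row

Fix: Specify the join condition linking the foreign key to the parent id

Corrected query:
SELECT c.id, p.name, c.salary FROM departments p JOIN staff c ON c.dept_id = p.id

Result:
id | name        | salary
---+-------------+-------
1  | Engineering | 43966 
2  | Legal       | 46939 
3  | Marketing   | 149433
4  | Marketing   | 103441
5  | Engineering | 148411
6  | Legal       | 170320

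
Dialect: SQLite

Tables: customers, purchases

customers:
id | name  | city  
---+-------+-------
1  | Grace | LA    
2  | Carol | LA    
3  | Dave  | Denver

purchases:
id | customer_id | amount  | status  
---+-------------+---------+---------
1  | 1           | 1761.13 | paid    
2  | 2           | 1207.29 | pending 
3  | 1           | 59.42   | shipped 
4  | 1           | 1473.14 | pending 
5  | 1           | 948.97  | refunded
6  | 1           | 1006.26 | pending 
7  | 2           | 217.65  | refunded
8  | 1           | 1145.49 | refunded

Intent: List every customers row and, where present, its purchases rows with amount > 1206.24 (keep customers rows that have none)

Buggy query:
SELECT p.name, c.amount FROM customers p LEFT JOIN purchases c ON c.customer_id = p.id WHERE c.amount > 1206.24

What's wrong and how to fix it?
Bug: A WHERE condition on the right-hand table after LEFT JOIN drops unmatched parents

Fix: Move the right-table condition into the ON clause so unmatched parents are kept

Corrected query:
SELECT p.name, c.amount FROM customers p LEFT JOIN purchases c ON c.customer_id = p.id AND c.amount > 1206.24

Result:
name  | amount 
------+--------
Grace | 1473.14
Grace | 1761.13
Carol | 1207.29
Dave  | NULL   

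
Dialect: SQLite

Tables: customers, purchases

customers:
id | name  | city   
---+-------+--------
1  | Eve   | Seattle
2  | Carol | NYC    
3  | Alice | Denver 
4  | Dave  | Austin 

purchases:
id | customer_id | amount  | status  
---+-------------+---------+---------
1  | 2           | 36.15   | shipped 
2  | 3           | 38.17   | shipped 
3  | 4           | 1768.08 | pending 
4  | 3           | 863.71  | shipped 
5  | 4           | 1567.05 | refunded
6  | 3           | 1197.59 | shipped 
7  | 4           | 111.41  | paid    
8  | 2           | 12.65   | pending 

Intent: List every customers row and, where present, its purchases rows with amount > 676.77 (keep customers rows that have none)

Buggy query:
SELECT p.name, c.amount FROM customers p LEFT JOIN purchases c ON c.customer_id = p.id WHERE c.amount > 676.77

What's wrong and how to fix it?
Bug: A WHERE condition on the right-hand table after LEFT JOIN drops unmatched parents

Fix: Put 'c.amount > 676.77' in the JOIN's ON clause instead of WHERE

Corrected query:
SELECT p.name, c.amount FROM customers p LEFT JOIN purchases c ON c.customer_id = p.id AND c.amount > 676.77

Result:
name  | amount 
------+--------
Eve   | NULL   
Carol | NULL   
Alice | 863.71 
Alice | 1197.59
Dave  | 1567.05
Dave  | 1768.08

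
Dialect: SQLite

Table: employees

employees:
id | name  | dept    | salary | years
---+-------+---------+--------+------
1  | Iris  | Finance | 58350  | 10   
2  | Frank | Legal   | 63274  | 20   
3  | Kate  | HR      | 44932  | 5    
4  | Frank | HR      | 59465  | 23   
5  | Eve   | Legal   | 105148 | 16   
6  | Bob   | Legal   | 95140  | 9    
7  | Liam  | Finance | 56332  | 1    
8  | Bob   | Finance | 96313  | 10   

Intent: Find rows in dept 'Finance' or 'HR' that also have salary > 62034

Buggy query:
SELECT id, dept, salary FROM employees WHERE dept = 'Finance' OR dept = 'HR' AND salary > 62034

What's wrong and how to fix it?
Bug: AND binds tighter than OR, so this parses as dept = 'Finance' OR (dept = 'HR' AND salary > 62034)

Fix: Group the OR with parentheses (or use IN), then AND the threshold

Corrected query:
SELECT id, dept, salary FROM employees WHERE (dept = 'Finance' OR dept = 'HR') AND salary > 62034

Result:
id | dept    | salary
---+---------+-------
8  | Finance | 96313 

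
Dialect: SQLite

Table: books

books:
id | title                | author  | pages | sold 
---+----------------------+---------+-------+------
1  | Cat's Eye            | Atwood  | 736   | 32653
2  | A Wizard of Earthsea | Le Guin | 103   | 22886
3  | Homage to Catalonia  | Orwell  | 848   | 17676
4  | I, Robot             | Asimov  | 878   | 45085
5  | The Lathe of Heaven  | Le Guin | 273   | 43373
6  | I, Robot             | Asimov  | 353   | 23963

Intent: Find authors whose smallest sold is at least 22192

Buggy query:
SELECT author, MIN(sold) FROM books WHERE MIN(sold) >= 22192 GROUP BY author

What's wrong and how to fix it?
Bug: MIN() in WHERE is a misuse of aggregate

Fix: Use HAVING for the per-group MIN condition

Corrected query:
SELECT author, MIN(sold) FROM books GROUP BY author HAVING MIN(sold) >= 22192

Result:
author  | MIN(sold)
--------+----------
Asimov  | 23963    
Atwood  | 32653    
Le Guin | 22886    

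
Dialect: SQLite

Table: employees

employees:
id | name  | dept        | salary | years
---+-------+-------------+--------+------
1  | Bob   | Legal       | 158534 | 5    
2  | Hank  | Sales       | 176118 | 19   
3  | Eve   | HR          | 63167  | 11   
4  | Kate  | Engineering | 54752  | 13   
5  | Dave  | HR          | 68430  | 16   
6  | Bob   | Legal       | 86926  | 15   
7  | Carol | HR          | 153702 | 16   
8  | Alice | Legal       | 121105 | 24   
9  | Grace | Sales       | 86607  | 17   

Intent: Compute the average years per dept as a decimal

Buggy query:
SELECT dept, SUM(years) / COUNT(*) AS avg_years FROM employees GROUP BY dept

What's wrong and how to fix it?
Bug: Both operands are integers, so '/' performs integer division and truncates

Fix: Cast one side to REAL so the division keeps the fractional part

Corrected query:
SELECT dept, SUM(years) * 1.0 / COUNT(*) AS avg_years FROM employees GROUP BY dept

Result:
dept        | avg_years
------------+----------
Engineering | 13       
HR          | 14.333333
Legal       | 14.666667
Sales       | 18       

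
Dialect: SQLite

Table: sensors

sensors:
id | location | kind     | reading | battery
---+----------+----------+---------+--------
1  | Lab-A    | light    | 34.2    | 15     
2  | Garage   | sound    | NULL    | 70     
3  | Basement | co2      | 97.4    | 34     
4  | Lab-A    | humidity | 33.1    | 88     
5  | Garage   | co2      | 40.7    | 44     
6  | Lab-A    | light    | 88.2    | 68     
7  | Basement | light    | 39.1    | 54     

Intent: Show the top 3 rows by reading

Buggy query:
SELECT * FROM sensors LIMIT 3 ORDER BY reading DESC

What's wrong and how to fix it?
Bug: ORDER BY cannot follow LIMIT; LIMIT is the final clause

Fix: Swap the clauses: ORDER BY first, then LIMIT

Corrected query:
SELECT * FROM sensors ORDER BY reading DESC LIMIT 3

Result:
id | location | kind  | reading | battery
---+----------+-------+---------+--------
3  | Basement | co2   | 97.4    | 34     
6  | Lab-A    | light | 88.2    | 68     
5  | Garage   | co2   | 40.7    | 44     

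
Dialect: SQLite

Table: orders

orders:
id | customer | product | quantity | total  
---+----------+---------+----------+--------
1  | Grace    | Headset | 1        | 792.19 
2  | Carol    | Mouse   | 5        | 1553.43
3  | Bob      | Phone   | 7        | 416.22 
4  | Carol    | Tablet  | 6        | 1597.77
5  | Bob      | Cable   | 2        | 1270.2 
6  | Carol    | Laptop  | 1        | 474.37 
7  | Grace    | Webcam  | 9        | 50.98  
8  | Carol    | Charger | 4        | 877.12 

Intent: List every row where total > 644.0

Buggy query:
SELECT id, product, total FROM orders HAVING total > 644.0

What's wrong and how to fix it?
Bug: HAVING filters the output of aggregation, but this query has no GROUP BY and no aggregate functions, so SQLite rejects it (HAVING clause on a non-aggregate query); the condition here is per row

Fix: Use WHERE for row-level filtering

Corrected query:
SELECT id, product, total FROM orders WHERE total > 644.0

Result:
id | product | total  
---+---------+--------
1  | Headset | 792.19 
2  | Mouse   | 1553.43
4  | Tablet  | 1597.77
5  | Cable   | 1270.2 
8  | Charger | 877.12 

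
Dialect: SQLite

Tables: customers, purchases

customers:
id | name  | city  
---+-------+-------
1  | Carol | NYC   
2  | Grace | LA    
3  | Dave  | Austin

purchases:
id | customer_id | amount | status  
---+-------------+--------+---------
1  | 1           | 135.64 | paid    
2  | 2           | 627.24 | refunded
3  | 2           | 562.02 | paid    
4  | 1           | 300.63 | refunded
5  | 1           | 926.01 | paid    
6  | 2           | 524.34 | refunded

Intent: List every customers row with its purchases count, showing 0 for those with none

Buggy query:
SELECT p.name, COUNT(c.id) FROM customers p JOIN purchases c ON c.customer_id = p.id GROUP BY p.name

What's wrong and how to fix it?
Bug: An inner join excludes parents with zero children

Fix: Use LEFT JOIN so parents without children still appear (COUNT(c.id) gives 0)

Corrected query:
SELECT p.name, COUNT(c.id) FROM customers p LEFT JOIN purchases c ON c.customer_id = p.id GROUP BY p.name

Result:
name  | COUNT(c.id)
------+------------
Carol | 3          
Dave  | 0          
Grace | 3          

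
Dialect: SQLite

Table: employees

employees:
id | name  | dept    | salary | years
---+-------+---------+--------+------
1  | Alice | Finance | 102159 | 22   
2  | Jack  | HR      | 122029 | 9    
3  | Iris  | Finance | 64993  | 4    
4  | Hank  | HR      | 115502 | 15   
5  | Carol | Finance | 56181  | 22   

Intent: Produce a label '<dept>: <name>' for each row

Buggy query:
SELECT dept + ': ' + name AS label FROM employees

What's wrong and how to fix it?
Bug: SQLite uses || for string concatenation; + coerces text to numbers (yielding 0)

Fix: Replace + with || to concatenate text

Corrected query:
SELECT dept || ': ' || name AS label FROM employees

Result:
label         
--------------
Finance: Alice
HR: Jack      
Finance: Iris 
HR: Hank      
Finance: Carol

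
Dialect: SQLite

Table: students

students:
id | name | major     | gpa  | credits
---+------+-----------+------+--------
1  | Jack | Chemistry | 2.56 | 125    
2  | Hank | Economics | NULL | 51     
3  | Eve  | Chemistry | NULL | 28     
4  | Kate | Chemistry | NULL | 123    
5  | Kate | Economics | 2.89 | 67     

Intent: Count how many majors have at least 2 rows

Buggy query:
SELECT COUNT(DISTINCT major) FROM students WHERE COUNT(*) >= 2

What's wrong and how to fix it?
Bug: COUNT(*) cannot appear in WHERE; the per-group count doesn't exist yet

Fix: Use a subquery that GROUPs and filters with HAVING, then count its rows

Corrected query:
SELECT COUNT(*) FROM (SELECT major FROM students GROUP BY major HAVING COUNT(*) >= 2)

Result:
COUNT(*)
--------
2       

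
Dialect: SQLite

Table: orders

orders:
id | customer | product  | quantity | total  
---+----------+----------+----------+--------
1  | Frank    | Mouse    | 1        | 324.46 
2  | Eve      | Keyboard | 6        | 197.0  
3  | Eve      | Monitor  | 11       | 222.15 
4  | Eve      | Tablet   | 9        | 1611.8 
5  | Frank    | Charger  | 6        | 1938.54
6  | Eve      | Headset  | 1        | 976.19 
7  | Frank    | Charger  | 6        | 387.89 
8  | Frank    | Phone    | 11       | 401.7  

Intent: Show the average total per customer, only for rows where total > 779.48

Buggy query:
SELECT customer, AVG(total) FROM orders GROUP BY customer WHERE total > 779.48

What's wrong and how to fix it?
Bug: WHERE cannot follow GROUP BY

Fix: Move the WHERE clause before GROUP BY

Corrected query:
SELECT customer, AVG(total) FROM orders WHERE total > 779.48 GROUP BY customer

Result:
customer | AVG(total)
---------+-----------
Eve      | 1293.995  
Frank    | 1938.54   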